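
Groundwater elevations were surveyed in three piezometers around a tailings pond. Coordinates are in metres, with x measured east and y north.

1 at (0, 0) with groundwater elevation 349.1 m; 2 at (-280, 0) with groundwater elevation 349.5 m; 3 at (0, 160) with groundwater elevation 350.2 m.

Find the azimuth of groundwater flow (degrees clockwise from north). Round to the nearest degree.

168°

∂h/∂x = (349.5 − 349.1) / (-280 − 0) = -0.001429
∂h/∂y = (350.2 − 349.1) / (160 − 0) = +0.006875
Flow direction (−∇h) has components (+0.001429 E, -0.006875 N).
Azimuth = atan2(E, N) = atan2(+0.001429, -0.006875) = 168.3° ≈ 168°.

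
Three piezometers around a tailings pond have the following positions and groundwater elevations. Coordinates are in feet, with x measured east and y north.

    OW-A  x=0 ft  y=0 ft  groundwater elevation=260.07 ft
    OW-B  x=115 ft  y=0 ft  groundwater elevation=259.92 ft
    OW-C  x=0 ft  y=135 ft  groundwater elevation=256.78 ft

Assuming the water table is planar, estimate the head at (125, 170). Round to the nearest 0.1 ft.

255.8 ft

∂h/∂x = (259.92 − 260.07) / (115 − 0) = -0.001304
∂h/∂y = (256.78 − 260.07) / (135 − 0) = -0.02437
h(125, 170) = 260.07 + (-0.001304)·(125) + (-0.02437)·(170) = 260.07 -0.163 -4.143 = 255.764 ft.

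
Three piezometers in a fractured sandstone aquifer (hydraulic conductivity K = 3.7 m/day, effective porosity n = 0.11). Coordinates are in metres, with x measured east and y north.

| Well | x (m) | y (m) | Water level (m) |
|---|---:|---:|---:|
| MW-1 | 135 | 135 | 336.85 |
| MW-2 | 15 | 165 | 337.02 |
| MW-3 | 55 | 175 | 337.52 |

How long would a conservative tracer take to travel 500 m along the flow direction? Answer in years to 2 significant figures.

1.4 years

Taking MW-1 as reference: MW-2−MW-1 = (-120, 30, +0.17); MW-3−MW-1 = (-80, 40, +0.67).
Determinant of the coordinate differences = (-120)·40 − (-80)·30 = -2400.
∂h/∂x = [(+0.17)·40 − (+0.67)·30] / -2400 = +0.005542
∂h/∂y = [(-120)·(+0.67) − (-80)·(+0.17)] / -2400 = +0.02783
|∇h| = √(0.005542² + 0.02783²) = 0.02838
Seepage velocity v = K·i/n = 3.7 × 0.02838 / 0.11 = 0.9546 m/day.
t = 500 / 0.9546 = 523.8 days = 1.43 years.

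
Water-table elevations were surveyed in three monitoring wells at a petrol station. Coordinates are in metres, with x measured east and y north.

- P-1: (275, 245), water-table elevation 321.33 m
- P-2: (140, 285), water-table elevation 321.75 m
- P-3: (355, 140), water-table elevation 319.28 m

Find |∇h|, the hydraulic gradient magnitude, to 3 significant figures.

0.0224

With h = a·x + b·y + c and P-1 as origin, the differences give:
  (-135)·a + 40·b = +0.42
  80·a + (-105)·b = -2.05
Eliminate b (×(-105) and ×40, subtract): 10975·a = 37.900 → a = ∂h/∂x = +0.003453
Back-substitute: b = ∂h/∂y = +0.02215.
|∇h| = √(0.003453² + 0.02215²) = 0.02242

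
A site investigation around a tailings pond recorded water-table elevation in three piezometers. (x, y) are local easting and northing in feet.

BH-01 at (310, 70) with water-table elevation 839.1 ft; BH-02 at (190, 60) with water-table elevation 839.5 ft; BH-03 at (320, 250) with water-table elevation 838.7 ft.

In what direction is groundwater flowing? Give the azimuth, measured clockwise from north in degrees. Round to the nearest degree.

057°

Taking BH-01 as reference: BH-02−BH-01 = (-120, -10, +0.4); BH-03−BH-01 = (10, 180, -0.4).
Determinant of the coordinate differences = (-120)·180 − 10·(-10) = -21500.
∂h/∂x = [(+0.4)·180 − (-0.4)·(-10)] / -21500 = -0.003163
∂h/∂y = [(-120)·(-0.4) − 10·(+0.4)] / -21500 = -0.002047
Flow direction (−∇h) has components (+0.003163 E, +0.002047 N).
Azimuth = atan2(E, N) = atan2(+0.003163, +0.002047) = 57.1° ≈ 057°.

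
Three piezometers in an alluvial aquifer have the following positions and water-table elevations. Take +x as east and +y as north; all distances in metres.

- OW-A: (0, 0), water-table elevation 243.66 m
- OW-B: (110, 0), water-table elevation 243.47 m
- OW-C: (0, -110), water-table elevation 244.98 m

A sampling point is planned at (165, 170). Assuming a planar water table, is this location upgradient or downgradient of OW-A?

downgradient

∂h/∂x = (243.47 − 243.66) / (110 − 0) = -0.001727
∂h/∂y = (244.98 − 243.66) / (-110 − 0) = -0.01200
Head at (165, 170) = 243.66 + (-0.001727)·(165) + (-0.01200)·(170) = 241.34 m.
That is lower than the 243.66 m at OW-A, so the point is downgradient.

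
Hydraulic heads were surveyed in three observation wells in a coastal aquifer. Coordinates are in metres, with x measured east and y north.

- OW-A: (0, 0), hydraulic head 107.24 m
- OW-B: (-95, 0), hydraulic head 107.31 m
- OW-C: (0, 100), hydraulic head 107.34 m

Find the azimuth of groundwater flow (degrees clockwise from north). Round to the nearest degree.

∂h/∂x = (107.31 − 107.24) / (-95 − 0) = -0.0007368
∂h/∂y = (107.34 − 107.24) / (100 − 0) = +0.001000
Flow direction (−∇h) has components (+0.0007368 E, -0.001000 N).
Azimuth = atan2(E, N) = atan2(+0.0007368, -0.001000) = 143.6° ≈ 144°.

144°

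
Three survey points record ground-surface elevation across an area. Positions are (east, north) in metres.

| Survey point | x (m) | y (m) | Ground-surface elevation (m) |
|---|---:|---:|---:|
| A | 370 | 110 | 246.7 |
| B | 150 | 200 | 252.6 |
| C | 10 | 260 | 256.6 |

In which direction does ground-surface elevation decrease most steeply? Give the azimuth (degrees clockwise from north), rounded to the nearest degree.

With z = a·x + b·y + c and A as origin, the differences give:
  (-220)·a + 90·b = +5.9
  (-360)·a + 150·b = +9.9
Eliminate b (×150 and ×90, subtract): -600·a = -6.00 → a = ∂z/∂x = +0.01000
Back-substitute: b = ∂z/∂y = +0.09000.
Steepest decrease is along −∇f: components (-0.01000 E, -0.09000 N).
Azimuth = atan2(-0.01000, -0.09000) = 186.3° ≈ 186°.

186°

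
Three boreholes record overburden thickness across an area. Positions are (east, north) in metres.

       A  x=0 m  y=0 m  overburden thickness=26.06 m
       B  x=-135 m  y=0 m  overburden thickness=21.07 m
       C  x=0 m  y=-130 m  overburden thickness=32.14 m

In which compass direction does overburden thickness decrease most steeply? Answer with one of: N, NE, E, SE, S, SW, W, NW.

NW

∂d/∂x = (21.07 − 26.06) / (-135 − 0) = +0.03696
∂d/∂y = (32.14 − 26.06) / (-130 − 0) = -0.04677
Steepest decrease is along −∇f = (-0.03696 E, +0.04677 N) → northwest.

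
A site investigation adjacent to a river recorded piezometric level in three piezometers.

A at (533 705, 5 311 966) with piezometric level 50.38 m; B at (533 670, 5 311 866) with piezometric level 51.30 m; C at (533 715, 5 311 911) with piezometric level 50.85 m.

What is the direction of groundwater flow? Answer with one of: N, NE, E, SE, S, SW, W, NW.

Taking A as reference: B−A = (-35, -100, +0.92); C−A = (10, -55, +0.47).
Solve a·Δx + b·Δy = Δh: det = (-35)·(-55) − 10·(-100) = 2925.
∂h/∂x = [(+0.92)·(-55) − (+0.47)·(-100)] / 2925 = -0.001231
∂h/∂y = [(-35)·(+0.47) − 10·(+0.92)] / 2925 = -0.008769
Flow = −∇h = (+0.001231 east, +0.008769 north), which points north.

N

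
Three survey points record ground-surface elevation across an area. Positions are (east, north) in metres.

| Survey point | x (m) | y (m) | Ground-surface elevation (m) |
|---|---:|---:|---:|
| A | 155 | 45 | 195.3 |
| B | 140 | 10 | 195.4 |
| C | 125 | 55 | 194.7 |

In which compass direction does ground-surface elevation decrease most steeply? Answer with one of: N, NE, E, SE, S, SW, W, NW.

With z = a·x + b·y + c and A as origin, the differences give:
  (-15)·a + (-35)·b = +0.1
  (-30)·a + 10·b = -0.6
Eliminate b (×10 and ×(-35), subtract): -1200·a = -20.00 → a = ∂z/∂x = +0.01667
Back-substitute: b = ∂z/∂y = -0.01000.
Steepest decrease is along −∇f = (-0.01667 E, +0.01000 N) → northwest.

NW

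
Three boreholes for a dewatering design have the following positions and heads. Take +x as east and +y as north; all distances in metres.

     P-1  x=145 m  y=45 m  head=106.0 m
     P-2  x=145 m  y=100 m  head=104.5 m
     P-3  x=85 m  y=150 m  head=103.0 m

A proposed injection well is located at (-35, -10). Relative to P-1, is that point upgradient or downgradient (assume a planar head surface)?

upgradient

Taking P-1 as reference: P-2−P-1 = (0, 55, -1.5); P-3−P-1 = (-60, 105, -3.0).
Determinant of the coordinate differences = 0·105 − (-60)·55 = 3300.
∂h/∂x = [(-1.5)·105 − (-3.0)·55] / 3300 = +0.002273
∂h/∂y = [0·(-3.0) − (-60)·(-1.5)] / 3300 = -0.02727
Head at (-35, -10) = 106.0 + (+0.002273)·(-180) + (-0.02727)·(-55) = 107.09 m.
That is higher than the 106.0 m at P-1, so the point is upgradient.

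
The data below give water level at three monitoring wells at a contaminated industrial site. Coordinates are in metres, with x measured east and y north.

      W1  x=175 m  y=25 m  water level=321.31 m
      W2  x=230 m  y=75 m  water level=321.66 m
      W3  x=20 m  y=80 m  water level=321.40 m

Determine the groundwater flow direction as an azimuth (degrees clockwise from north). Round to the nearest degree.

Taking W1 as reference: W2−W1 = (55, 50, +0.35); W3−W1 = (-155, 55, +0.09).
Determinant of the coordinate differences = 55·55 − (-155)·50 = 10775.
∂h/∂x = [(+0.35)·55 − (+0.09)·50] / 10775 = +0.001369
∂h/∂y = [55·(+0.09) − (-155)·(+0.35)] / 10775 = +0.005494
Flow direction (−∇h) has components (-0.001369 E, -0.005494 N).
Azimuth = atan2(E, N) = atan2(-0.001369, -0.005494) = 194.0° ≈ 194°.

194°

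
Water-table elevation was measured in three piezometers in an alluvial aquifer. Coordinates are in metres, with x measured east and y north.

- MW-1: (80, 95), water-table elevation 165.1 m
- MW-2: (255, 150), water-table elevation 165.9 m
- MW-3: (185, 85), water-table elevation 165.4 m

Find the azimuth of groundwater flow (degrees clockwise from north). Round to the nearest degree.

218°

Taking MW-1 as reference: MW-2−MW-1 = (175, 55, +0.8); MW-3−MW-1 = (105, -10, +0.3).
Solve a·Δx + b·Δy = Δh: det = 175·(-10) − 105·55 = -7525.
∂h/∂x = [(+0.8)·(-10) − (+0.3)·55] / -7525 = +0.003256
∂h/∂y = [175·(+0.3) − 105·(+0.8)] / -7525 = +0.004186
Flow direction (−∇h) has components (-0.003256 E, -0.004186 N).
Azimuth = atan2(E, N) = atan2(-0.003256, -0.004186) = 217.9° ≈ 218°.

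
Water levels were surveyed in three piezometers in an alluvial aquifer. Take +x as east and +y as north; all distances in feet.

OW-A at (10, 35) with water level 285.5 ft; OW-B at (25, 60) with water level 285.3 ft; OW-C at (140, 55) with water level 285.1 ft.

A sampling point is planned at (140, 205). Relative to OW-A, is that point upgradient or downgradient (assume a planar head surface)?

Taking OW-A as reference: OW-B−OW-A = (15, 25, -0.2); OW-C−OW-A = (130, 20, -0.4).
Solve a·Δx + b·Δy = Δh: det = 15·20 − 130·25 = -2950.
∂h/∂x = [(-0.2)·20 − (-0.4)·25] / -2950 = -0.002034
∂h/∂y = [15·(-0.4) − 130·(-0.2)] / -2950 = -0.006780
Head at (140, 205) = 285.5 + (-0.002034)·(130) + (-0.006780)·(170) = 284.08 ft.
That is lower than the 285.5 ft at OW-A, so the point is downgradient.

downgradient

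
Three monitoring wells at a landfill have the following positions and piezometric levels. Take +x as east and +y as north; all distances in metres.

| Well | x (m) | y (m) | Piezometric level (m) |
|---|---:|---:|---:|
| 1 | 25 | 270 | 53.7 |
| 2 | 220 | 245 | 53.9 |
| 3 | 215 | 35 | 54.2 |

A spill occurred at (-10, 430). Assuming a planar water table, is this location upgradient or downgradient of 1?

With h = a·x + b·y + c and 1 as origin, the differences give:
  195·a + (-25)·b = +0.2
  190·a + (-235)·b = +0.5
Eliminate b (×(-235) and ×(-25), subtract): -41075·a = -34.50 → a = ∂h/∂x = +0.0008399
Back-substitute: b = ∂h/∂y = -0.001449.
Head at (-10, 430) = 53.7 + (+0.0008399)·(-35) + (-0.001449)·(160) = 53.44 m.
That is lower than the 53.7 m at 1, so the point is downgradient.

downgradient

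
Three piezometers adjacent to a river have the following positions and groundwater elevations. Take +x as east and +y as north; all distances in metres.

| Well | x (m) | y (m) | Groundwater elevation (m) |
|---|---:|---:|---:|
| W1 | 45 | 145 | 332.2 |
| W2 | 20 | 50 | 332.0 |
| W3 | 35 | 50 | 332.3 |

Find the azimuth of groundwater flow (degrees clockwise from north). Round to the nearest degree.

279°

Differences from W1: to W2 (Δx, Δy, Δh) = (-25, -95, -0.2); to W3 = (-10, -95, +0.1).
Solve a·Δx + b·Δy = Δh: det = (-25)·(-95) − (-10)·(-95) = 1425.
∂h/∂x = [(-0.2)·(-95) − (+0.1)·(-95)] / 1425 = +0.02000
∂h/∂y = [(-25)·(+0.1) − (-10)·(-0.2)] / 1425 = -0.003158
Flow direction (−∇h) has components (-0.02000 E, +0.003158 N).
Azimuth = atan2(E, N) = atan2(-0.02000, +0.003158) = 279.0° ≈ 279°.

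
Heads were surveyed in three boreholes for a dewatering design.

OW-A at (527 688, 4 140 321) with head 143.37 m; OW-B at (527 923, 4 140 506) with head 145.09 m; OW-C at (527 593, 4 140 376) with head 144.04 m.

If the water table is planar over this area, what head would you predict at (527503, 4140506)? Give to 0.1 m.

145.5 m

Taking OW-A as reference: OW-B−OW-A = (235, 185, +1.72); OW-C−OW-A = (-95, 55, +0.67).
Solve a·Δx + b·Δy = Δh: det = 235·55 − (-95)·185 = 30500.
∂h/∂x = [(+1.72)·55 − (+0.67)·185] / 30500 = -0.0009623
∂h/∂y = [235·(+0.67) − (-95)·(+1.72)] / 30500 = +0.01052
h(527503, 4140506) = 143.37 + (-0.0009623)·(-185) + (+0.01052)·(185) = 143.37 +0.178 +1.946 = 145.494 m.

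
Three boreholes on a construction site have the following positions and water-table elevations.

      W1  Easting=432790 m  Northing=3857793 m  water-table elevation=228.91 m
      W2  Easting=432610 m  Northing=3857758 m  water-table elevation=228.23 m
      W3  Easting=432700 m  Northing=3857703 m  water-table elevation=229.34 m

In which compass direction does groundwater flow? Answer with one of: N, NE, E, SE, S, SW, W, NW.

NW

With h = a·x + b·y + c and W1 as origin, the differences give:
  (-180)·a + (-35)·b = -0.68
  (-90)·a + (-90)·b = +0.43
Eliminate b (×(-90) and ×(-35), subtract): 13050·a = 76.250 → a = ∂h/∂x = +0.005843
Back-substitute: b = ∂h/∂y = -0.01062.
Flow = −∇h = (-0.005843 east, +0.01062 north), which points northwest.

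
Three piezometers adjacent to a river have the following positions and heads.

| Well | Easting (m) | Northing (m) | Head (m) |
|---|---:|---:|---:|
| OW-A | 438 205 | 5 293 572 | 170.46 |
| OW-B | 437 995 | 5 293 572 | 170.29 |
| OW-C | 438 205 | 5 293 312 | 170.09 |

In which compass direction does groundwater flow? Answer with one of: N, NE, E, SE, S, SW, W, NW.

∂h/∂x = (170.29 − 170.46) / (437995 − 438205) = +0.0008095
∂h/∂y = (170.09 − 170.46) / (5293312 − 5293572) = +0.001423
Flow = −∇h = (-0.0008095 east, -0.001423 north), which points southwest.

SW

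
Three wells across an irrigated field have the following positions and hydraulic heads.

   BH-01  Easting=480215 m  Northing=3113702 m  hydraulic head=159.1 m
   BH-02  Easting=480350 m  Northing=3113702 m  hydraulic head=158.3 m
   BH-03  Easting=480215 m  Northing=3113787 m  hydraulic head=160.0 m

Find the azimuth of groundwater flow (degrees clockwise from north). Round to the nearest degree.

∂h/∂x = (158.3 − 159.1) / (480350 − 480215) = -0.005926
∂h/∂y = (160.0 − 159.1) / (3113787 − 3113702) = +0.01059
Flow direction (−∇h) has components (+0.005926 E, -0.01059 N).
Azimuth = atan2(E, N) = atan2(+0.005926, -0.01059) = 150.8° ≈ 151°.

151°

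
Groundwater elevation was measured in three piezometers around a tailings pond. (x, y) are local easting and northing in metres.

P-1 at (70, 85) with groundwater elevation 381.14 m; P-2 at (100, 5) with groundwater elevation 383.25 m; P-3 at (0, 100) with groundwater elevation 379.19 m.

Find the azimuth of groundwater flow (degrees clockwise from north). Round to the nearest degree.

Differences from P-1: to P-2 (Δx, Δy, Δh) = (30, -80, +2.11); to P-3 = (-70, 15, -1.95).
Solve a·Δx + b·Δy = Δh: det = 30·15 − (-70)·(-80) = -5150.
∂h/∂x = [(+2.11)·15 − (-1.95)·(-80)] / -5150 = +0.02415
∂h/∂y = [30·(-1.95) − (-70)·(+2.11)] / -5150 = -0.01732
Flow direction (−∇h) has components (-0.02415 E, +0.01732 N).
Azimuth = atan2(E, N) = atan2(-0.02415, +0.01732) = 305.7° ≈ 306°.

306°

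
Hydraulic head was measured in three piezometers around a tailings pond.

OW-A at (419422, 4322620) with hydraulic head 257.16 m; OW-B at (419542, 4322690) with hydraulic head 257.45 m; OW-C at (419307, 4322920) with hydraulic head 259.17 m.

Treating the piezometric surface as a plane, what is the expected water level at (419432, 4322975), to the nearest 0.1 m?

Differences from OW-A: to OW-B (Δx, Δy, Δh) = (120, 70, +0.29); to OW-C = (-115, 300, +2.01).
Determinant of the coordinate differences = 120·300 − (-115)·70 = 44050.
∂h/∂x = [(+0.29)·300 − (+2.01)·70] / 44050 = -0.001219
∂h/∂y = [120·(+2.01) − (-115)·(+0.29)] / 44050 = +0.006233
h(419432, 4322975) = 257.16 + (-0.001219)·(10) + (+0.006233)·(355) = 257.16 -0.012 +2.213 = 259.360 m.

259.4 m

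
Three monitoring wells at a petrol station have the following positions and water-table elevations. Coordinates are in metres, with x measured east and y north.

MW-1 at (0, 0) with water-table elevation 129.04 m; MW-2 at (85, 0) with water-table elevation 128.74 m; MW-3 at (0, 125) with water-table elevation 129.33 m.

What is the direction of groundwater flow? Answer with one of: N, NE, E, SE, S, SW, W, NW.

SE

∂h/∂x = (128.74 − 129.04) / (85 − 0) = -0.003529
∂h/∂y = (129.33 − 129.04) / (125 − 0) = +0.002320
Flow = −∇h = (+0.003529 east, -0.002320 north), which points southeast.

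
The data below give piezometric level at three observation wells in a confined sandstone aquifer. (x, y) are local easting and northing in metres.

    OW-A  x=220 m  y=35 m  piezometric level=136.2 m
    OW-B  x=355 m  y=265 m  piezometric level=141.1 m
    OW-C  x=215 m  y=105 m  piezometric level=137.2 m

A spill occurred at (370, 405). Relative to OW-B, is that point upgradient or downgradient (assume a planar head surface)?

Differences from OW-A: to OW-B (Δx, Δy, Δh) = (135, 230, +4.9); to OW-C = (-5, 70, +1.0).
Solve a·Δx + b·Δy = Δh: det = 135·70 − (-5)·230 = 10600.
∂h/∂x = [(+4.9)·70 − (+1.0)·230] / 10600 = +0.01066
∂h/∂y = [135·(+1.0) − (-5)·(+4.9)] / 10600 = +0.01505
Head at (370, 405) = 136.2 + (+0.01066)·(150) + (+0.01505)·(370) = 143.37 m.
That is higher than the 141.1 m at OW-B, so the point is upgradient.

upgradient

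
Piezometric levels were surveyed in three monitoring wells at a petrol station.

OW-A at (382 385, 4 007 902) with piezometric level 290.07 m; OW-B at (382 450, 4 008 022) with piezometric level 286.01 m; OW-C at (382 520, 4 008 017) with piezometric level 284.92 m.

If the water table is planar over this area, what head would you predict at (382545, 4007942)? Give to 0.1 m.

With h = a·x + b·y + c and OW-A as origin, the differences give:
  65·a + 120·b = -4.06
  135·a + 115·b = -5.15
Eliminate b (×115 and ×120, subtract): -8725·a = 151.100 → a = ∂h/∂x = -0.01732
Back-substitute: b = ∂h/∂y = -0.02445.
h(382545, 4007942) = 290.07 + (-0.01732)·(160) + (-0.02445)·(40) = 290.07 -2.771 -0.978 = 286.321 m.

286.3 m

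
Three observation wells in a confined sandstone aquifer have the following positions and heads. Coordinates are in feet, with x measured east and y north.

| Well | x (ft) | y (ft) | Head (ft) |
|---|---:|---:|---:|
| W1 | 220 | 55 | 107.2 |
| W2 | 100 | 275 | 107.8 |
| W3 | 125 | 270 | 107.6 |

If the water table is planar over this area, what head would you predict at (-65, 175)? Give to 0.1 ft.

Differences from W1: to W2 (Δx, Δy, Δh) = (-120, 220, +0.6); to W3 = (-95, 215, +0.4).
Determinant of the coordinate differences = (-120)·215 − (-95)·220 = -4900.
∂h/∂x = [(+0.6)·215 − (+0.4)·220] / -4900 = -0.008367
∂h/∂y = [(-120)·(+0.4) − (-95)·(+0.6)] / -4900 = -0.001837
h(-65, 175) = 107.2 + (-0.008367)·(-285) + (-0.001837)·(120) = 107.2 +2.385 -0.220 = 109.364 ft.

109.4 ft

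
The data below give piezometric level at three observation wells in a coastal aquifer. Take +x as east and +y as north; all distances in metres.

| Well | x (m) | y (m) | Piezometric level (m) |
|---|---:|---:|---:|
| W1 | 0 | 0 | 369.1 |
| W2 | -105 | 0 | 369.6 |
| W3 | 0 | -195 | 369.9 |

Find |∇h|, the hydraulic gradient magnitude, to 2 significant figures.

0.0063

∂h/∂x = (369.6 − 369.1) / (-105 − 0) = -0.004762
∂h/∂y = (369.9 − 369.1) / (-195 − 0) = -0.004103
|∇h| = √(-0.004762² + -0.004103²) = 0.006286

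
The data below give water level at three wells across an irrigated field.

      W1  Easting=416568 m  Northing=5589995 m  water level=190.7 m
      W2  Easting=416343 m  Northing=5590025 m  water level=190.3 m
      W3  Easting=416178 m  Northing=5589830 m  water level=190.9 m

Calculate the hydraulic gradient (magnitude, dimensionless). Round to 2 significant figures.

With h = a·x + b·y + c and W1 as origin, the differences give:
  (-225)·a + 30·b = -0.4
  (-390)·a + (-165)·b = +0.2
Eliminate b (×(-165) and ×30, subtract): 48825·a = 60.00 → a = ∂h/∂x = +0.001229
Back-substitute: b = ∂h/∂y = -0.004117.
|∇h| = √(0.001229² + -0.004117²) = 0.004297

0.0043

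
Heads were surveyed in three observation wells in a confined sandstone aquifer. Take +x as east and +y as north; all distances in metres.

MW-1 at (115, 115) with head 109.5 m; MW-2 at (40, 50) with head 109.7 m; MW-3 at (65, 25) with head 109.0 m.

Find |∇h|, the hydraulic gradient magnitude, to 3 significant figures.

With h = a·x + b·y + c and MW-1 as origin, the differences give:
  (-75)·a + (-65)·b = +0.2
  (-50)·a + (-90)·b = -0.5
Eliminate b (×(-90) and ×(-65), subtract): 3500·a = -50.50 → a = ∂h/∂x = -0.01443
Back-substitute: b = ∂h/∂y = +0.01357.
|∇h| = √(-0.01443² + 0.01357²) = 0.01981

0.0198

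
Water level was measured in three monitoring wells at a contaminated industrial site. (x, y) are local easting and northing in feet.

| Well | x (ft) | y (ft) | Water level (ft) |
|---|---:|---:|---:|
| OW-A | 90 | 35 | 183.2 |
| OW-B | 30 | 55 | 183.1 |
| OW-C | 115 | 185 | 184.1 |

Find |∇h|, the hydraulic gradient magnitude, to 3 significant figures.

0.00644

Three-point gradient (reference OW-A): Δ to OW-B = (-60, 20, -0.1), Δ to OW-C = (25, 150, +0.9).
∂h/∂x = +0.003474, ∂h/∂y = +0.005421 (det = -9500).
|∇h| = √(0.003474² + 0.005421²) = 0.006439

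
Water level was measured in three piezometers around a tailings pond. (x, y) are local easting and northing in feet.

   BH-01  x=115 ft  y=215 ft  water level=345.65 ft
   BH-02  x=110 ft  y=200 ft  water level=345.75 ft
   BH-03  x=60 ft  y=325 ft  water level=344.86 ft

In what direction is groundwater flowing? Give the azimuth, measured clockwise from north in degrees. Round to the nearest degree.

355°

Taking BH-01 as reference: BH-02−BH-01 = (-5, -15, +0.10); BH-03−BH-01 = (-55, 110, -0.79).
Determinant of the coordinate differences = (-5)·110 − (-55)·(-15) = -1375.
∂h/∂x = [(+0.10)·110 − (-0.79)·(-15)] / -1375 = +0.0006182
∂h/∂y = [(-5)·(-0.79) − (-55)·(+0.10)] / -1375 = -0.006873
Flow direction (−∇h) has components (-0.0006182 E, +0.006873 N).
Azimuth = atan2(E, N) = atan2(-0.0006182, +0.006873) = 354.9° ≈ 355°.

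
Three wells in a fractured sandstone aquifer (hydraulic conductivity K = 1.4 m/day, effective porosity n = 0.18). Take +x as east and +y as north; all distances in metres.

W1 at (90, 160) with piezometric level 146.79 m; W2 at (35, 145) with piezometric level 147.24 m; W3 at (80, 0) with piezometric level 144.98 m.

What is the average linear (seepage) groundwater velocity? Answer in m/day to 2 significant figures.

Differences from W1: to W2 (Δx, Δy, Δh) = (-55, -15, +0.45); to W3 = (-10, -160, -1.81).
Determinant of the coordinate differences = (-55)·(-160) − (-10)·(-15) = 8650.
∂h/∂x = [(+0.45)·(-160) − (-1.81)·(-15)] / 8650 = -0.01146
∂h/∂y = [(-55)·(-1.81) − (-10)·(+0.45)] / 8650 = +0.01203
|∇h| = √(-0.01146² + 0.01203²) = 0.01661
Seepage velocity v = K·i/n = 1.4 × 0.01661 / 0.18 = 0.1292 m/day.

0.13 m/day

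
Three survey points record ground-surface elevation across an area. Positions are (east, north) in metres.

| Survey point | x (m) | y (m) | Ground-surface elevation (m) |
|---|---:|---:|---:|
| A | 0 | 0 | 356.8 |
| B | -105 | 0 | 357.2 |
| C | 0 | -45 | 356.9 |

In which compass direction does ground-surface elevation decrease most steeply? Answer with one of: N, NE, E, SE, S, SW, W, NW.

∂z/∂x = (357.2 − 356.8) / (-105 − 0) = -0.003810
∂z/∂y = (356.9 − 356.8) / (-45 − 0) = -0.002222
Steepest decrease is along −∇f = (+0.003810 E, +0.002222 N) → northeast.

NE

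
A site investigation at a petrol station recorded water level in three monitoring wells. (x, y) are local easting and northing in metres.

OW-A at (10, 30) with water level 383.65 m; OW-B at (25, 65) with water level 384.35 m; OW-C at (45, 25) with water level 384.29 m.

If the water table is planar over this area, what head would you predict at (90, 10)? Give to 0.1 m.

385.0 m

With h = a·x + b·y + c and OW-A as origin, the differences give:
  15·a + 35·b = +0.70
  35·a + (-5)·b = +0.64
Eliminate b (×(-5) and ×35, subtract): -1300·a = -25.900 → a = ∂h/∂x = +0.01992
Back-substitute: b = ∂h/∂y = +0.01146.
h(90, 10) = 383.65 + (+0.01992)·(80) + (+0.01146)·(-20) = 383.65 +1.594 -0.229 = 385.015 m.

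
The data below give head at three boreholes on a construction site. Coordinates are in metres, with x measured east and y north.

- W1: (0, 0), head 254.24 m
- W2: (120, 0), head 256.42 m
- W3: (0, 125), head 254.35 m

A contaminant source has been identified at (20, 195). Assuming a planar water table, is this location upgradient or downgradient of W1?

∂h/∂x = (256.42 − 254.24) / (120 − 0) = +0.01817
∂h/∂y = (254.35 − 254.24) / (125 − 0) = +0.0008800
Head at (20, 195) = 254.24 + (+0.01817)·(20) + (+0.0008800)·(195) = 254.77 m.
That is higher than the 254.24 m at W1, so the point is upgradient.

upgradient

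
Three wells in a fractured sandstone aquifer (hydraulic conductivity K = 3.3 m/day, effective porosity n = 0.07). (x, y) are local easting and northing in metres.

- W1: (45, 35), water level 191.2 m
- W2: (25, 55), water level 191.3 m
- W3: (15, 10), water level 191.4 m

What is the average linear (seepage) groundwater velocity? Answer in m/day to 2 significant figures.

0.28 m/day

With h = a·x + b·y + c and W1 as origin, the differences give:
  (-20)·a + 20·b = +0.1
  (-30)·a + (-25)·b = +0.2
Eliminate b (×(-25) and ×20, subtract): 1100·a = -6.50 → a = ∂h/∂x = -0.005909
Back-substitute: b = ∂h/∂y = -0.0009091.
|∇h| = √(-0.005909² + -0.0009091²) = 0.005979
Seepage velocity v = K·i/n = 3.3 × 0.005979 / 0.07 = 0.2819 m/day.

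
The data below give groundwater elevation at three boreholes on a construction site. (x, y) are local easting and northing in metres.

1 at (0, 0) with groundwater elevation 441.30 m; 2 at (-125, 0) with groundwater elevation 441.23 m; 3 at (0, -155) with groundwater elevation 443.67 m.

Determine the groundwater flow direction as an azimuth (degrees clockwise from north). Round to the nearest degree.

358°

∂h/∂x = (441.23 − 441.30) / (-125 − 0) = +0.0005600
∂h/∂y = (443.67 − 441.30) / (-155 − 0) = -0.01529
Flow direction (−∇h) has components (-0.0005600 E, +0.01529 N).
Azimuth = atan2(E, N) = atan2(-0.0005600, +0.01529) = 357.9° ≈ 358°.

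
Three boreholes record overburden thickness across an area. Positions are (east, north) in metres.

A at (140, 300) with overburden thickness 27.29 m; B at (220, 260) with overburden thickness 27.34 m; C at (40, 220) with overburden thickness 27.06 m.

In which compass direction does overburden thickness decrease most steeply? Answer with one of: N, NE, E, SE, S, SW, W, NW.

Differences from A: to B (Δx, Δy, Δh) = (80, -40, +0.05); to C = (-100, -80, -0.23).
Solve a·Δx + b·Δy = Δd: det = 80·(-80) − (-100)·(-40) = -10400.
∂d/∂x = [(+0.05)·(-80) − (-0.23)·(-40)] / -10400 = +0.001269
∂d/∂y = [80·(-0.23) − (-100)·(+0.05)] / -10400 = +0.001288
Steepest decrease is along −∇f = (-0.001269 E, -0.001288 N) → southwest.

SW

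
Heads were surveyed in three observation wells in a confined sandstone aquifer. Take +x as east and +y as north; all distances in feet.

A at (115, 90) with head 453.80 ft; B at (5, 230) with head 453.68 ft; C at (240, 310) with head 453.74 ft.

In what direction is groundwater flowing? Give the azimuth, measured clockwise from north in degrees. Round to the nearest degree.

320°

Three-point gradient (reference A): Δ to B = (-110, 140, -0.12), Δ to C = (125, 220, -0.06).
∂h/∂x = +0.0004317, ∂h/∂y = -0.0005180 (det = -41700).
Flow direction (−∇h) has components (-0.0004317 E, +0.0005180 N).
Azimuth = atan2(E, N) = atan2(-0.0004317, +0.0005180) = 320.2° ≈ 320°.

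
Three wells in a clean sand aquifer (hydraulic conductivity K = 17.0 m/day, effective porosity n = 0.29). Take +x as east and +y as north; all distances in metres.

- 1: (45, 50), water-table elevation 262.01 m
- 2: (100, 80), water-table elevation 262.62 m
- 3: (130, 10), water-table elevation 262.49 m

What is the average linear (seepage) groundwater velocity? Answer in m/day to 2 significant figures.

0.57 m/day

With h = a·x + b·y + c and 1 as origin, the differences give:
  55·a + 30·b = +0.61
  85·a + (-40)·b = +0.48
Eliminate b (×(-40) and ×30, subtract): -4750·a = -38.800 → a = ∂h/∂x = +0.008168
Back-substitute: b = ∂h/∂y = +0.005358.
|∇h| = √(0.008168² + 0.005358²) = 0.009769
Seepage velocity v = K·i/n = 17.0 × 0.009769 / 0.29 = 0.5727 m/day.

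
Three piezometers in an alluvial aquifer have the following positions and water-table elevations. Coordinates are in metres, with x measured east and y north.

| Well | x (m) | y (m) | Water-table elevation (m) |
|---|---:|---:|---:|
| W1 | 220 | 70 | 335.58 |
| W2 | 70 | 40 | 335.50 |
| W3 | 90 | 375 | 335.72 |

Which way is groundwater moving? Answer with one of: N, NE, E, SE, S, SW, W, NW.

Three-point gradient (reference W1): Δ to W2 = (-150, -30, -0.08), Δ to W3 = (-130, 305, +0.14).
∂h/∂x = +0.0004068, ∂h/∂y = +0.0006324 (det = -49650).
Flow = −∇h = (-0.0004068 east, -0.0006324 north), which points southwest.

SW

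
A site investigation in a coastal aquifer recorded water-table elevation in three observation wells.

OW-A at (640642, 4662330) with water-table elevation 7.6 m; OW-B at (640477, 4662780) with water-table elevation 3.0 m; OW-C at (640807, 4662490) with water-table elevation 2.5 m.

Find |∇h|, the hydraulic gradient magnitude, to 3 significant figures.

0.0222

With h = a·x + b·y + c and OW-A as origin, the differences give:
  (-165)·a + 450·b = -4.6
  165·a + 160·b = -5.1
Eliminate b (×160 and ×450, subtract): -100650·a = 1559.00 → a = ∂h/∂x = -0.01549
Back-substitute: b = ∂h/∂y = -0.01590.
|∇h| = √(-0.01549² + -0.01590²) = 0.0222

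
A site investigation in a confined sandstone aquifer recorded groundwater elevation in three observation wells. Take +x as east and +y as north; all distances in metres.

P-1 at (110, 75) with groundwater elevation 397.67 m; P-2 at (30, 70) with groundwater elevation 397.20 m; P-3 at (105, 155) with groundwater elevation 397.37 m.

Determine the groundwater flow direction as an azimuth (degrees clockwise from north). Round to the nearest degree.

Differences from P-1: to P-2 (Δx, Δy, Δh) = (-80, -5, -0.47); to P-3 = (-5, 80, -0.30).
Solve a·Δx + b·Δy = Δh: det = (-80)·80 − (-5)·(-5) = -6425.
∂h/∂x = [(-0.47)·80 − (-0.30)·(-5)] / -6425 = +0.006086
∂h/∂y = [(-80)·(-0.30) − (-5)·(-0.47)] / -6425 = -0.003370
Flow direction (−∇h) has components (-0.006086 E, +0.003370 N).
Azimuth = atan2(E, N) = atan2(-0.006086, +0.003370) = 299.0° ≈ 299°.

299°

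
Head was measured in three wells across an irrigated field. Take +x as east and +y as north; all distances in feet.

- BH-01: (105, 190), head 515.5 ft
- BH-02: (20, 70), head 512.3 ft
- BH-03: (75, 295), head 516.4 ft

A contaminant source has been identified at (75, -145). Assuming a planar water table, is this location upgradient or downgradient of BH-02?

downgradient

Taking BH-01 as reference: BH-02−BH-01 = (-85, -120, -3.2); BH-03−BH-01 = (-30, 105, +0.9).
Determinant of the coordinate differences = (-85)·105 − (-30)·(-120) = -12525.
∂h/∂x = [(-3.2)·105 − (+0.9)·(-120)] / -12525 = +0.01820
∂h/∂y = [(-85)·(+0.9) − (-30)·(-3.2)] / -12525 = +0.01377
Head at (75, -145) = 515.5 + (+0.01820)·(-30) + (+0.01377)·(-335) = 510.34 ft.
That is lower than the 512.3 ft at BH-02, so the point is downgradient.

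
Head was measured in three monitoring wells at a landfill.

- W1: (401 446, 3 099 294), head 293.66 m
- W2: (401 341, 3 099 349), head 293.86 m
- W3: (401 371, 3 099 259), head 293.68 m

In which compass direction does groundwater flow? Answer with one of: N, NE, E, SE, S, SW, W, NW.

Three-point gradient (reference W1): Δ to W2 = (-105, 55, +0.20), Δ to W3 = (-75, -35, +0.02).
∂h/∂x = -0.001038, ∂h/∂y = +0.001654 (det = 7800).
Flow = −∇h = (+0.001038 east, -0.001654 north), which points southeast.

SE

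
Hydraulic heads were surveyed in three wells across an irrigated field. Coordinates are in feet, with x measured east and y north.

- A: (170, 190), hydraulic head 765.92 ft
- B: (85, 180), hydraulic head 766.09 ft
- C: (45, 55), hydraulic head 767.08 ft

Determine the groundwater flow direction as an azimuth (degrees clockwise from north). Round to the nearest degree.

Three-point gradient (reference A): Δ to B = (-85, -10, +0.17), Δ to C = (-125, -135, +1.16).
∂h/∂x = -0.001110, ∂h/∂y = -0.007565 (det = 10225).
Flow direction (−∇h) has components (+0.001110 E, +0.007565 N).
Azimuth = atan2(E, N) = atan2(+0.001110, +0.007565) = 8.3° ≈ 008°.

008°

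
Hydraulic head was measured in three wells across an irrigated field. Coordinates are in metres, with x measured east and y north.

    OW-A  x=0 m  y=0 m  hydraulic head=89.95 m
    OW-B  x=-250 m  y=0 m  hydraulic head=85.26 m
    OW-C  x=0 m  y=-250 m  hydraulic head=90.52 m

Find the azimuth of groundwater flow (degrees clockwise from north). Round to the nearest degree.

277°

∂h/∂x = (85.26 − 89.95) / (-250 − 0) = +0.01876
∂h/∂y = (90.52 − 89.95) / (-250 − 0) = -0.002280
Flow direction (−∇h) has components (-0.01876 E, +0.002280 N).
Azimuth = atan2(E, N) = atan2(-0.01876, +0.002280) = 276.9° ≈ 277°.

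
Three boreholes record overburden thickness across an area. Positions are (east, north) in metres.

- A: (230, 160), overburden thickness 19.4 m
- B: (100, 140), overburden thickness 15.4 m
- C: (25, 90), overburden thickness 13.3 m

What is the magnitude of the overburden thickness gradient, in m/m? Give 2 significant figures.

Three-point gradient (reference A): Δ to B = (-130, -20, -4.0), Δ to C = (-205, -70, -6.1).
∂d/∂x = +0.03160, ∂d/∂y = -0.005400 (det = 5000).
|∇f| = √(0.03160² + -0.005400²) = 0.03206 m/m

0.032 m/m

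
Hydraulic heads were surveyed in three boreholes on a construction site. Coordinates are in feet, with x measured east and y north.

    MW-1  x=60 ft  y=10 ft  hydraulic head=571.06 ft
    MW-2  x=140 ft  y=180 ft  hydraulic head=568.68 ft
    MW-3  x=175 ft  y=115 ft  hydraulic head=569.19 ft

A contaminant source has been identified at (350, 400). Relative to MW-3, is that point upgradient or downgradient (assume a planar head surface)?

downgradient

Differences from MW-1: to MW-2 (Δx, Δy, Δh) = (80, 170, -2.38); to MW-3 = (115, 105, -1.87).
Solve a·Δx + b·Δy = Δh: det = 80·105 − 115·170 = -11150.
∂h/∂x = [(-2.38)·105 − (-1.87)·170] / -11150 = -0.006099
∂h/∂y = [80·(-1.87) − 115·(-2.38)] / -11150 = -0.01113
Head at (350, 400) = 571.06 + (-0.006099)·(290) + (-0.01113)·(390) = 564.95 ft.
That is lower than the 569.19 ft at MW-3, so the point is downgradient.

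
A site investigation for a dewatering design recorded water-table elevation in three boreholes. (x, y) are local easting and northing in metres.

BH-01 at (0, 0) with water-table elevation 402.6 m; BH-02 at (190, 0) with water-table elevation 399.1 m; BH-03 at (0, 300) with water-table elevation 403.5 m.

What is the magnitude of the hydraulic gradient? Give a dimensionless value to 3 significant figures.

∂h/∂x = (399.1 − 402.6) / (190 − 0) = -0.01842
∂h/∂y = (403.5 − 402.6) / (300 − 0) = +0.003000
|∇h| = √(-0.01842² + 0.003000²) = 0.01866

0.0187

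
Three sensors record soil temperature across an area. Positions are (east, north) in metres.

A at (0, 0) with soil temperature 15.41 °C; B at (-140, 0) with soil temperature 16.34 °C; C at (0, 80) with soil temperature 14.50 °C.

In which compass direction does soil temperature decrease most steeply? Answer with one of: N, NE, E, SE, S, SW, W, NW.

∂T/∂x = (16.34 − 15.41) / (-140 − 0) = -0.006643
∂T/∂y = (14.50 − 15.41) / (80 − 0) = -0.01138
Steepest decrease is along −∇f = (+0.006643 E, +0.01138 N) → northeast.

NE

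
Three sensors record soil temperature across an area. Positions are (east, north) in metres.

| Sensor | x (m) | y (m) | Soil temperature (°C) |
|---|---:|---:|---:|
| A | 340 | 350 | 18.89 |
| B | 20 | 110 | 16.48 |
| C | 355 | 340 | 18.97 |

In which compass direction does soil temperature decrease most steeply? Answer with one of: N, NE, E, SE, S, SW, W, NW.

W

With T = a·x + b·y + c and A as origin, the differences give:
  (-320)·a + (-240)·b = -2.41
  15·a + (-10)·b = +0.08
Eliminate b (×(-10) and ×(-240), subtract): 6800·a = 43.300 → a = ∂T/∂x = +0.006368
Back-substitute: b = ∂T/∂y = +0.001551.
Steepest decrease is along −∇f = (-0.006368 E, -0.001551 N) → west.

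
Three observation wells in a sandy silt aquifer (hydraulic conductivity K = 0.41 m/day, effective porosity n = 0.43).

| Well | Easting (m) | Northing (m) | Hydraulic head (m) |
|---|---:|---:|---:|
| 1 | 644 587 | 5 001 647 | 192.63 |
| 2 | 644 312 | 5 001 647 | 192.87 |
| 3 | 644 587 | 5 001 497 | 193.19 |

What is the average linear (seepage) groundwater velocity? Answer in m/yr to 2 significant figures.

∂h/∂x = (192.87 − 192.63) / (644312 − 644587) = -0.0008727
∂h/∂y = (193.19 − 192.63) / (5001497 − 5001647) = -0.003733
|∇h| = √(-0.0008727² + -0.003733²) = 0.003834
Seepage velocity v = K·i/n = 0.41 × 0.003834 / 0.43 = 0.003656 m/day = 1.335 m/yr.

1.3 m/yr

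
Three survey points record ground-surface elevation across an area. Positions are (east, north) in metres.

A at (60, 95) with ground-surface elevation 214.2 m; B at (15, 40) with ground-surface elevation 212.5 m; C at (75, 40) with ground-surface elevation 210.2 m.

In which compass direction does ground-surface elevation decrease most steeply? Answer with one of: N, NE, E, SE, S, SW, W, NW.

Differences from A: to B (Δx, Δy, Δh) = (-45, -55, -1.7); to C = (15, -55, -4.0).
Solve a·Δx + b·Δy = Δz: det = (-45)·(-55) − 15·(-55) = 3300.
∂z/∂x = [(-1.7)·(-55) − (-4.0)·(-55)] / 3300 = -0.03833
∂z/∂y = [(-45)·(-4.0) − 15·(-1.7)] / 3300 = +0.06227
Steepest decrease is along −∇f = (+0.03833 E, -0.06227 N) → southeast.

SE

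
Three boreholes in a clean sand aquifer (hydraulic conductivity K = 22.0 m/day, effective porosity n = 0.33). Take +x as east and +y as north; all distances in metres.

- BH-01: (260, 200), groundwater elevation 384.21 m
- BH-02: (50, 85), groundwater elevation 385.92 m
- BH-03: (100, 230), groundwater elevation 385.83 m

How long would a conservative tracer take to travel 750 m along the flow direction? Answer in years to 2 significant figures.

Taking BH-01 as reference: BH-02−BH-01 = (-210, -115, +1.71); BH-03−BH-01 = (-160, 30, +1.62).
Determinant of the coordinate differences = (-210)·30 − (-160)·(-115) = -24700.
∂h/∂x = [(+1.71)·30 − (+1.62)·(-115)] / -24700 = -0.009619
∂h/∂y = [(-210)·(+1.62) − (-160)·(+1.71)] / -24700 = +0.002696
|∇h| = √(-0.009619² + 0.002696²) = 0.00999
Seepage velocity v = K·i/n = 22.0 × 0.00999 / 0.33 = 0.666 m/day.
t = 750 / 0.666 = 1126 days = 3.08 years.

3.1 years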